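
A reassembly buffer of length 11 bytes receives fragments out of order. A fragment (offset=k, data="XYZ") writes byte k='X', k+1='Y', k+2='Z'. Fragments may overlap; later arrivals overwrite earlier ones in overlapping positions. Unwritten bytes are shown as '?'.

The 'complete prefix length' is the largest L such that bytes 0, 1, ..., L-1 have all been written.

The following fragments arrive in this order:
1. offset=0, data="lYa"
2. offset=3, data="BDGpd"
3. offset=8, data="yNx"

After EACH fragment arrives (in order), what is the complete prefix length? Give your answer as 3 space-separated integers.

Answer: 3 8 11

Derivation:
Fragment 1: offset=0 data="lYa" -> buffer=lYa???????? -> prefix_len=3
Fragment 2: offset=3 data="BDGpd" -> buffer=lYaBDGpd??? -> prefix_len=8
Fragment 3: offset=8 data="yNx" -> buffer=lYaBDGpdyNx -> prefix_len=11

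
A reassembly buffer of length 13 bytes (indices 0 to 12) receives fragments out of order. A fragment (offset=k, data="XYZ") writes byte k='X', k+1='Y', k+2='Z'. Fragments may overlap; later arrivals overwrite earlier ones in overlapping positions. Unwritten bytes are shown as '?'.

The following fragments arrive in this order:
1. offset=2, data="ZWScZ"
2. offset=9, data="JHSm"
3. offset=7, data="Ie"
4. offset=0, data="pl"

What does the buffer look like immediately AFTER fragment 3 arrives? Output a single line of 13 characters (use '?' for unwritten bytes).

Fragment 1: offset=2 data="ZWScZ" -> buffer=??ZWScZ??????
Fragment 2: offset=9 data="JHSm" -> buffer=??ZWScZ??JHSm
Fragment 3: offset=7 data="Ie" -> buffer=??ZWScZIeJHSm

Answer: ??ZWScZIeJHSm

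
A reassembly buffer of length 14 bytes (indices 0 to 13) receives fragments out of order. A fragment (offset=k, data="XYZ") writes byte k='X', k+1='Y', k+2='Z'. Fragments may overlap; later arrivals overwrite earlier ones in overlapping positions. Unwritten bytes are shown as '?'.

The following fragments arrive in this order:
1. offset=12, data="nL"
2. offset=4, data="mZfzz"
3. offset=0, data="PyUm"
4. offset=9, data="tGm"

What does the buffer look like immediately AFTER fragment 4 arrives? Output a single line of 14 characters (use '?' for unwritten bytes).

Answer: PyUmmZfzztGmnL

Derivation:
Fragment 1: offset=12 data="nL" -> buffer=????????????nL
Fragment 2: offset=4 data="mZfzz" -> buffer=????mZfzz???nL
Fragment 3: offset=0 data="PyUm" -> buffer=PyUmmZfzz???nL
Fragment 4: offset=9 data="tGm" -> buffer=PyUmmZfzztGmnL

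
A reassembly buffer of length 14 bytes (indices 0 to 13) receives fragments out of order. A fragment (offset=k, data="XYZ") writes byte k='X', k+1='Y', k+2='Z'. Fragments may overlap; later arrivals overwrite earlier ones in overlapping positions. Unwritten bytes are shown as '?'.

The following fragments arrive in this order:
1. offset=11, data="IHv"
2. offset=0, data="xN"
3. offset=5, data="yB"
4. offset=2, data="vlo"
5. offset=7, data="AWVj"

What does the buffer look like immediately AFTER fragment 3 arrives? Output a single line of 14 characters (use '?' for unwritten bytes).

Fragment 1: offset=11 data="IHv" -> buffer=???????????IHv
Fragment 2: offset=0 data="xN" -> buffer=xN?????????IHv
Fragment 3: offset=5 data="yB" -> buffer=xN???yB????IHv

Answer: xN???yB????IHv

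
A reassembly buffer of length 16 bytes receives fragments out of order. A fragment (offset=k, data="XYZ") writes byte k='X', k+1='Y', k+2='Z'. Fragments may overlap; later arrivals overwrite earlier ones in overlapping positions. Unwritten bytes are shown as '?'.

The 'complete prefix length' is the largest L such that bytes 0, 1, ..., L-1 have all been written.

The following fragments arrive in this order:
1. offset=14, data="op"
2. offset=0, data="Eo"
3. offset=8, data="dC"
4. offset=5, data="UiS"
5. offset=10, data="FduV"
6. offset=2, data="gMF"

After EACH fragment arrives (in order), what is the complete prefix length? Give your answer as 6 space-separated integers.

Answer: 0 2 2 2 2 16

Derivation:
Fragment 1: offset=14 data="op" -> buffer=??????????????op -> prefix_len=0
Fragment 2: offset=0 data="Eo" -> buffer=Eo????????????op -> prefix_len=2
Fragment 3: offset=8 data="dC" -> buffer=Eo??????dC????op -> prefix_len=2
Fragment 4: offset=5 data="UiS" -> buffer=Eo???UiSdC????op -> prefix_len=2
Fragment 5: offset=10 data="FduV" -> buffer=Eo???UiSdCFduVop -> prefix_len=2
Fragment 6: offset=2 data="gMF" -> buffer=EogMFUiSdCFduVop -> prefix_len=16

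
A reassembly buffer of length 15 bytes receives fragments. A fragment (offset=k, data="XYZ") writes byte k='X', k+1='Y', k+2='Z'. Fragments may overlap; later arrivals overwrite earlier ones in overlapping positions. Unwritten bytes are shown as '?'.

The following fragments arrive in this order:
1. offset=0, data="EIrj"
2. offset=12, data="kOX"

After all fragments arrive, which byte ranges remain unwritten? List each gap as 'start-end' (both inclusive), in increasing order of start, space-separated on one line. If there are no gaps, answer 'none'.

Fragment 1: offset=0 len=4
Fragment 2: offset=12 len=3
Gaps: 4-11

Answer: 4-11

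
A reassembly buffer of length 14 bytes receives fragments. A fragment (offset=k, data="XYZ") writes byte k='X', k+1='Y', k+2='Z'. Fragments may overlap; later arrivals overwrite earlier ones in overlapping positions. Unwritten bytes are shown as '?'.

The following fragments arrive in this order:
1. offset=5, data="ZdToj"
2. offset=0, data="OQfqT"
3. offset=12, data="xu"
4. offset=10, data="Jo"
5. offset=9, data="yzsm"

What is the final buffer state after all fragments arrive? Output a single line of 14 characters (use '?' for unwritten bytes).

Answer: OQfqTZdToyzsmu

Derivation:
Fragment 1: offset=5 data="ZdToj" -> buffer=?????ZdToj????
Fragment 2: offset=0 data="OQfqT" -> buffer=OQfqTZdToj????
Fragment 3: offset=12 data="xu" -> buffer=OQfqTZdToj??xu
Fragment 4: offset=10 data="Jo" -> buffer=OQfqTZdTojJoxu
Fragment 5: offset=9 data="yzsm" -> buffer=OQfqTZdToyzsmu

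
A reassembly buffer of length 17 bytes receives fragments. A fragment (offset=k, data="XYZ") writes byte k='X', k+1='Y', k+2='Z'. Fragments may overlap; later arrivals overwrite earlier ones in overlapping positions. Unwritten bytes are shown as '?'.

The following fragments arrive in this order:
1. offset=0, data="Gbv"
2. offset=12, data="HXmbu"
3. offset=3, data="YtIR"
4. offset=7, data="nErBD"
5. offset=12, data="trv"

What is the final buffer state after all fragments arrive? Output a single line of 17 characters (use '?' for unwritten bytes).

Fragment 1: offset=0 data="Gbv" -> buffer=Gbv??????????????
Fragment 2: offset=12 data="HXmbu" -> buffer=Gbv?????????HXmbu
Fragment 3: offset=3 data="YtIR" -> buffer=GbvYtIR?????HXmbu
Fragment 4: offset=7 data="nErBD" -> buffer=GbvYtIRnErBDHXmbu
Fragment 5: offset=12 data="trv" -> buffer=GbvYtIRnErBDtrvbu

Answer: GbvYtIRnErBDtrvbu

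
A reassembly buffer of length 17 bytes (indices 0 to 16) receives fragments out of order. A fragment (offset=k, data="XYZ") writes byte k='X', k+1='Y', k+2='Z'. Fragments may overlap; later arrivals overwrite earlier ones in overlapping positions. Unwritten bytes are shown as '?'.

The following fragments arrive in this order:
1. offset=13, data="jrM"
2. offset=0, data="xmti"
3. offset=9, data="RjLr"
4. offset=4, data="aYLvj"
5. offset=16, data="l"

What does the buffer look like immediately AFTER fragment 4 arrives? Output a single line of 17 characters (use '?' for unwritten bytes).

Answer: xmtiaYLvjRjLrjrM?

Derivation:
Fragment 1: offset=13 data="jrM" -> buffer=?????????????jrM?
Fragment 2: offset=0 data="xmti" -> buffer=xmti?????????jrM?
Fragment 3: offset=9 data="RjLr" -> buffer=xmti?????RjLrjrM?
Fragment 4: offset=4 data="aYLvj" -> buffer=xmtiaYLvjRjLrjrM?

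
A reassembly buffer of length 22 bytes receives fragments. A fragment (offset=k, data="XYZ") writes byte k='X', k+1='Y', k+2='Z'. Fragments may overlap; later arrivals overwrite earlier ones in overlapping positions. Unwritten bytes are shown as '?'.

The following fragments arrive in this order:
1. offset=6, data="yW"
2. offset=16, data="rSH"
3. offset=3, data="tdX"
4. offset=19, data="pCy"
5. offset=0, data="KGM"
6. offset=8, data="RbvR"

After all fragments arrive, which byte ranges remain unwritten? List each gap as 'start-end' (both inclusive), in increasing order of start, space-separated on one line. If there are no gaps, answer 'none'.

Fragment 1: offset=6 len=2
Fragment 2: offset=16 len=3
Fragment 3: offset=3 len=3
Fragment 4: offset=19 len=3
Fragment 5: offset=0 len=3
Fragment 6: offset=8 len=4
Gaps: 12-15

Answer: 12-15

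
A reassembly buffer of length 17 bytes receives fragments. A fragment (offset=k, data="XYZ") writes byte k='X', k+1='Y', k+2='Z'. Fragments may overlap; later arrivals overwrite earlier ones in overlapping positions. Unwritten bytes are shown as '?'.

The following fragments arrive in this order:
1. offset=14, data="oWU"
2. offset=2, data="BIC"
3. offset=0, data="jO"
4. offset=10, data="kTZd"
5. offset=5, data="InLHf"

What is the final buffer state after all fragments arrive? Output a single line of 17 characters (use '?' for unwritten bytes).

Answer: jOBICInLHfkTZdoWU

Derivation:
Fragment 1: offset=14 data="oWU" -> buffer=??????????????oWU
Fragment 2: offset=2 data="BIC" -> buffer=??BIC?????????oWU
Fragment 3: offset=0 data="jO" -> buffer=jOBIC?????????oWU
Fragment 4: offset=10 data="kTZd" -> buffer=jOBIC?????kTZdoWU
Fragment 5: offset=5 data="InLHf" -> buffer=jOBICInLHfkTZdoWU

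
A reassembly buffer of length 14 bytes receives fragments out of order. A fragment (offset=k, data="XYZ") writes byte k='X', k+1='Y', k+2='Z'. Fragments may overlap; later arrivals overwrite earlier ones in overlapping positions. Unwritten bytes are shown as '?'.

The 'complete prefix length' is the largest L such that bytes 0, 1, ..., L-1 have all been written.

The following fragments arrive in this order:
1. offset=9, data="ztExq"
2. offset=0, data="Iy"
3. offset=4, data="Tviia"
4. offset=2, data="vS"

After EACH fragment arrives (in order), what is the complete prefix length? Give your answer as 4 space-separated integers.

Answer: 0 2 2 14

Derivation:
Fragment 1: offset=9 data="ztExq" -> buffer=?????????ztExq -> prefix_len=0
Fragment 2: offset=0 data="Iy" -> buffer=Iy???????ztExq -> prefix_len=2
Fragment 3: offset=4 data="Tviia" -> buffer=Iy??TviiaztExq -> prefix_len=2
Fragment 4: offset=2 data="vS" -> buffer=IyvSTviiaztExq -> prefix_len=14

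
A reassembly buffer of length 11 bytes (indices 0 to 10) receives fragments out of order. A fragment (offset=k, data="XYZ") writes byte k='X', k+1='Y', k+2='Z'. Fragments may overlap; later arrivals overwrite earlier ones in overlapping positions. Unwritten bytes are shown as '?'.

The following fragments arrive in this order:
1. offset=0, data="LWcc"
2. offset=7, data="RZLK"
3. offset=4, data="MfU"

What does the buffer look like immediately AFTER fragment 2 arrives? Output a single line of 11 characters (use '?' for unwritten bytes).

Answer: LWcc???RZLK

Derivation:
Fragment 1: offset=0 data="LWcc" -> buffer=LWcc???????
Fragment 2: offset=7 data="RZLK" -> buffer=LWcc???RZLK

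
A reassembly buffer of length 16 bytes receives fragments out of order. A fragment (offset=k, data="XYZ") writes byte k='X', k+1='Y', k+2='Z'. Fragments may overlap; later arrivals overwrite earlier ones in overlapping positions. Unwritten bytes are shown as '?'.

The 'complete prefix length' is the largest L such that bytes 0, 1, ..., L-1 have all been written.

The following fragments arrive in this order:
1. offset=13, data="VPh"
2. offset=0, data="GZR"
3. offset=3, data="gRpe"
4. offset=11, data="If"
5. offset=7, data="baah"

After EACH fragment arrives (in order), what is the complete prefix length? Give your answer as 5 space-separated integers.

Fragment 1: offset=13 data="VPh" -> buffer=?????????????VPh -> prefix_len=0
Fragment 2: offset=0 data="GZR" -> buffer=GZR??????????VPh -> prefix_len=3
Fragment 3: offset=3 data="gRpe" -> buffer=GZRgRpe??????VPh -> prefix_len=7
Fragment 4: offset=11 data="If" -> buffer=GZRgRpe????IfVPh -> prefix_len=7
Fragment 5: offset=7 data="baah" -> buffer=GZRgRpebaahIfVPh -> prefix_len=16

Answer: 0 3 7 7 16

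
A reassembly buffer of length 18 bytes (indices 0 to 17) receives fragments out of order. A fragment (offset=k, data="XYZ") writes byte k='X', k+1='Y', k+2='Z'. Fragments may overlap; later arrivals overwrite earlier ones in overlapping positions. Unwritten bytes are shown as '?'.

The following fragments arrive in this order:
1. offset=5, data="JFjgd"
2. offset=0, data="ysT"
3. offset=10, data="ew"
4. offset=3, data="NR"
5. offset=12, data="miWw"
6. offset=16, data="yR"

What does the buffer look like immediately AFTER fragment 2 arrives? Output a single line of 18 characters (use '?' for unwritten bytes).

Answer: ysT??JFjgd????????

Derivation:
Fragment 1: offset=5 data="JFjgd" -> buffer=?????JFjgd????????
Fragment 2: offset=0 data="ysT" -> buffer=ysT??JFjgd????????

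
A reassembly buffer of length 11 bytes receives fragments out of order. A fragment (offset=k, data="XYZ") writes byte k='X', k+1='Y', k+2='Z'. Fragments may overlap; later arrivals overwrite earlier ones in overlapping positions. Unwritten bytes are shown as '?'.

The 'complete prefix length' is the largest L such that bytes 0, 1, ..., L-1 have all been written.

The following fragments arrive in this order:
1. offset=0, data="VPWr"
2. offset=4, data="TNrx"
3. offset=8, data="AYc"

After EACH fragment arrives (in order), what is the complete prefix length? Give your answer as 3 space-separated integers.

Answer: 4 8 11

Derivation:
Fragment 1: offset=0 data="VPWr" -> buffer=VPWr??????? -> prefix_len=4
Fragment 2: offset=4 data="TNrx" -> buffer=VPWrTNrx??? -> prefix_len=8
Fragment 3: offset=8 data="AYc" -> buffer=VPWrTNrxAYc -> prefix_len=11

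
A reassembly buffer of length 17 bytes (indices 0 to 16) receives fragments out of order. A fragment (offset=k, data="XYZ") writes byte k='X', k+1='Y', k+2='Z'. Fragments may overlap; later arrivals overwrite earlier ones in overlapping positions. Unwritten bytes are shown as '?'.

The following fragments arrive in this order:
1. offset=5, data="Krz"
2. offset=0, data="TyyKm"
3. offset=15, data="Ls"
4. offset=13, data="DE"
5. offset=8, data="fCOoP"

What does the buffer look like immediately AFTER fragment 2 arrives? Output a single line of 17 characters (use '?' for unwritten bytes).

Answer: TyyKmKrz?????????

Derivation:
Fragment 1: offset=5 data="Krz" -> buffer=?????Krz?????????
Fragment 2: offset=0 data="TyyKm" -> buffer=TyyKmKrz?????????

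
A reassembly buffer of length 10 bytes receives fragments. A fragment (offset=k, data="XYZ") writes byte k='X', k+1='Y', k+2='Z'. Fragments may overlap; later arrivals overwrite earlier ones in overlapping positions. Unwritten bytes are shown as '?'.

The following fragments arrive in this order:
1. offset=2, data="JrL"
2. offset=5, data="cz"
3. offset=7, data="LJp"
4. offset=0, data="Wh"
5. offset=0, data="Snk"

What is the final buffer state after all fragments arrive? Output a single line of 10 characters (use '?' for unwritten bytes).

Fragment 1: offset=2 data="JrL" -> buffer=??JrL?????
Fragment 2: offset=5 data="cz" -> buffer=??JrLcz???
Fragment 3: offset=7 data="LJp" -> buffer=??JrLczLJp
Fragment 4: offset=0 data="Wh" -> buffer=WhJrLczLJp
Fragment 5: offset=0 data="Snk" -> buffer=SnkrLczLJp

Answer: SnkrLczLJp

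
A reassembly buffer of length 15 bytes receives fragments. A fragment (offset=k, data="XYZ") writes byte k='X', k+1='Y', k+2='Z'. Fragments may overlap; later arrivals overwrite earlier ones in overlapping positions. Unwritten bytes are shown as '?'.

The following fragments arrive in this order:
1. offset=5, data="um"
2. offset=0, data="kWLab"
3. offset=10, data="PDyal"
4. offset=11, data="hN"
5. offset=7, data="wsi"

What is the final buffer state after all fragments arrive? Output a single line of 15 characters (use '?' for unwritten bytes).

Answer: kWLabumwsiPhNal

Derivation:
Fragment 1: offset=5 data="um" -> buffer=?????um????????
Fragment 2: offset=0 data="kWLab" -> buffer=kWLabum????????
Fragment 3: offset=10 data="PDyal" -> buffer=kWLabum???PDyal
Fragment 4: offset=11 data="hN" -> buffer=kWLabum???PhNal
Fragment 5: offset=7 data="wsi" -> buffer=kWLabumwsiPhNal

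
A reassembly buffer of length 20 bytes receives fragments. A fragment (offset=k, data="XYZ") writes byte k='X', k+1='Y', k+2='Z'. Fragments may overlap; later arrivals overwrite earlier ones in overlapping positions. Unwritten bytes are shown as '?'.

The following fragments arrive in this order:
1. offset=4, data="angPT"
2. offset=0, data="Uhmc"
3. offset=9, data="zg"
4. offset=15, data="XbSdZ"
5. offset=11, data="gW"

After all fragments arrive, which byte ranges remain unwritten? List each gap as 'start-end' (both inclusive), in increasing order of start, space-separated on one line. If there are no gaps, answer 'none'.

Fragment 1: offset=4 len=5
Fragment 2: offset=0 len=4
Fragment 3: offset=9 len=2
Fragment 4: offset=15 len=5
Fragment 5: offset=11 len=2
Gaps: 13-14

Answer: 13-14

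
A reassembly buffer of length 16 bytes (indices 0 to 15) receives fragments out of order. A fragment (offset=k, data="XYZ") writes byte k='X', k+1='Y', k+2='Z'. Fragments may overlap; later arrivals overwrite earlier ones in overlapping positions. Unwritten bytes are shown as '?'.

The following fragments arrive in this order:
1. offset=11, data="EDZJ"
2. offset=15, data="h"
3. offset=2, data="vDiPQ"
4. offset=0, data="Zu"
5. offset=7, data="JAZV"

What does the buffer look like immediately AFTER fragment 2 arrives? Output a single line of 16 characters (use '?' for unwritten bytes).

Answer: ???????????EDZJh

Derivation:
Fragment 1: offset=11 data="EDZJ" -> buffer=???????????EDZJ?
Fragment 2: offset=15 data="h" -> buffer=???????????EDZJh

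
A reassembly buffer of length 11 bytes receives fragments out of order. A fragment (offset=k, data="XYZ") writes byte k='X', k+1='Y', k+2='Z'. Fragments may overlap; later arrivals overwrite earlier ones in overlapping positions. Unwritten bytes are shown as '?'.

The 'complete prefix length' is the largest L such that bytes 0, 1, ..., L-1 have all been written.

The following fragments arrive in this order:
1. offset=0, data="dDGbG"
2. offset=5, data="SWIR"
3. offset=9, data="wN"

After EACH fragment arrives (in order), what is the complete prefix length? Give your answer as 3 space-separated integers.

Fragment 1: offset=0 data="dDGbG" -> buffer=dDGbG?????? -> prefix_len=5
Fragment 2: offset=5 data="SWIR" -> buffer=dDGbGSWIR?? -> prefix_len=9
Fragment 3: offset=9 data="wN" -> buffer=dDGbGSWIRwN -> prefix_len=11

Answer: 5 9 11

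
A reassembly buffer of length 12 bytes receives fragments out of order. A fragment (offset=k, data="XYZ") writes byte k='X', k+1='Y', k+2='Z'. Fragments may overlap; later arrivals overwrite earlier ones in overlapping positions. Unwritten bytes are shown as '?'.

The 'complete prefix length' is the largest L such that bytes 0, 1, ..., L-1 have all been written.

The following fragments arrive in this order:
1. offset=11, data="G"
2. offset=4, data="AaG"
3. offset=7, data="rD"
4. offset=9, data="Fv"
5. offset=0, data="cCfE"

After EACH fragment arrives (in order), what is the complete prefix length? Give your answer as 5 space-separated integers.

Answer: 0 0 0 0 12

Derivation:
Fragment 1: offset=11 data="G" -> buffer=???????????G -> prefix_len=0
Fragment 2: offset=4 data="AaG" -> buffer=????AaG????G -> prefix_len=0
Fragment 3: offset=7 data="rD" -> buffer=????AaGrD??G -> prefix_len=0
Fragment 4: offset=9 data="Fv" -> buffer=????AaGrDFvG -> prefix_len=0
Fragment 5: offset=0 data="cCfE" -> buffer=cCfEAaGrDFvG -> prefix_len=12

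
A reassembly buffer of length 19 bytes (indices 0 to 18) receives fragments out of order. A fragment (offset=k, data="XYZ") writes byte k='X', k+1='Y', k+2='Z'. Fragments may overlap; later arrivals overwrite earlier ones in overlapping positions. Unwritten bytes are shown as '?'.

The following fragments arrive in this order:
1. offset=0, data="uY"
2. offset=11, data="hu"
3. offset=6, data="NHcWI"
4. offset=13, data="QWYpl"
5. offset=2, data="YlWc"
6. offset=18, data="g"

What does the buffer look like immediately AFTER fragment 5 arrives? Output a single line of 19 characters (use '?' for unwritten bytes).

Fragment 1: offset=0 data="uY" -> buffer=uY?????????????????
Fragment 2: offset=11 data="hu" -> buffer=uY?????????hu??????
Fragment 3: offset=6 data="NHcWI" -> buffer=uY????NHcWIhu??????
Fragment 4: offset=13 data="QWYpl" -> buffer=uY????NHcWIhuQWYpl?
Fragment 5: offset=2 data="YlWc" -> buffer=uYYlWcNHcWIhuQWYpl?

Answer: uYYlWcNHcWIhuQWYpl?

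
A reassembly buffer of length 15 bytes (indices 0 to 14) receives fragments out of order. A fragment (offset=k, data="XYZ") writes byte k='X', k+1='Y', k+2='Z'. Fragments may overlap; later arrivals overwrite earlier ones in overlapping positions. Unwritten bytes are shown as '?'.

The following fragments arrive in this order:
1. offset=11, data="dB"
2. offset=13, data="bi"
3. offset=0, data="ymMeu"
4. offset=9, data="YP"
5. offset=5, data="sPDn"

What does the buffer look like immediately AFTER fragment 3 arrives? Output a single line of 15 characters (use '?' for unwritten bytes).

Answer: ymMeu??????dBbi

Derivation:
Fragment 1: offset=11 data="dB" -> buffer=???????????dB??
Fragment 2: offset=13 data="bi" -> buffer=???????????dBbi
Fragment 3: offset=0 data="ymMeu" -> buffer=ymMeu??????dBbi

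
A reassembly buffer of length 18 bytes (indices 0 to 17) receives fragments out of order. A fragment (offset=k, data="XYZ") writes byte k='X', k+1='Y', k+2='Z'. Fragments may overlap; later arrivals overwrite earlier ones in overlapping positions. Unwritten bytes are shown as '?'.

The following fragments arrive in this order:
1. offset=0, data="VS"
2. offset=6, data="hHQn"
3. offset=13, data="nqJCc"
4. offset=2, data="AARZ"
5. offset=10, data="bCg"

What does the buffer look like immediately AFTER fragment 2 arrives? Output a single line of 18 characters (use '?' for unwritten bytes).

Answer: VS????hHQn????????

Derivation:
Fragment 1: offset=0 data="VS" -> buffer=VS????????????????
Fragment 2: offset=6 data="hHQn" -> buffer=VS????hHQn????????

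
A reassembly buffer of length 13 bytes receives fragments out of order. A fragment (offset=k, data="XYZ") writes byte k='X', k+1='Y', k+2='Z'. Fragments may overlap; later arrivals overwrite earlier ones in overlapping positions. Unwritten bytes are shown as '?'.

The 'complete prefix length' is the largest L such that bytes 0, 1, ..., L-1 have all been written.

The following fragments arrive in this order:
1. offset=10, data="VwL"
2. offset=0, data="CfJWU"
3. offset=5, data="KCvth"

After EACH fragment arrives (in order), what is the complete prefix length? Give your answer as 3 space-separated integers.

Fragment 1: offset=10 data="VwL" -> buffer=??????????VwL -> prefix_len=0
Fragment 2: offset=0 data="CfJWU" -> buffer=CfJWU?????VwL -> prefix_len=5
Fragment 3: offset=5 data="KCvth" -> buffer=CfJWUKCvthVwL -> prefix_len=13

Answer: 0 5 13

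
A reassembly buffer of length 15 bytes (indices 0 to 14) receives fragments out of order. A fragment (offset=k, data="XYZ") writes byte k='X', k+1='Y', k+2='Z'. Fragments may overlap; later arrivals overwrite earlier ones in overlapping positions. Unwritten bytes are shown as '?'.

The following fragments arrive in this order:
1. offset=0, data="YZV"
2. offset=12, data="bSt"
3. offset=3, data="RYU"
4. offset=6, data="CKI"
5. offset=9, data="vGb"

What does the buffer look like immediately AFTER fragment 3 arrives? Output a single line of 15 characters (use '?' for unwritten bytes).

Answer: YZVRYU??????bSt

Derivation:
Fragment 1: offset=0 data="YZV" -> buffer=YZV????????????
Fragment 2: offset=12 data="bSt" -> buffer=YZV?????????bSt
Fragment 3: offset=3 data="RYU" -> buffer=YZVRYU??????bSt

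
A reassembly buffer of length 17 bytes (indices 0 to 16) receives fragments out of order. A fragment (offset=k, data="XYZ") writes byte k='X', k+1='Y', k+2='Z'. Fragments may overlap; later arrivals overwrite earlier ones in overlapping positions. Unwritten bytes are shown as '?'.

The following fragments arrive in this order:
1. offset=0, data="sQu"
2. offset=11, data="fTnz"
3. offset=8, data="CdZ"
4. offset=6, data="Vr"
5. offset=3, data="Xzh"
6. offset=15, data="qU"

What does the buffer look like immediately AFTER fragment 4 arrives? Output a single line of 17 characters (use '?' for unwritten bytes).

Answer: sQu???VrCdZfTnz??

Derivation:
Fragment 1: offset=0 data="sQu" -> buffer=sQu??????????????
Fragment 2: offset=11 data="fTnz" -> buffer=sQu????????fTnz??
Fragment 3: offset=8 data="CdZ" -> buffer=sQu?????CdZfTnz??
Fragment 4: offset=6 data="Vr" -> buffer=sQu???VrCdZfTnz??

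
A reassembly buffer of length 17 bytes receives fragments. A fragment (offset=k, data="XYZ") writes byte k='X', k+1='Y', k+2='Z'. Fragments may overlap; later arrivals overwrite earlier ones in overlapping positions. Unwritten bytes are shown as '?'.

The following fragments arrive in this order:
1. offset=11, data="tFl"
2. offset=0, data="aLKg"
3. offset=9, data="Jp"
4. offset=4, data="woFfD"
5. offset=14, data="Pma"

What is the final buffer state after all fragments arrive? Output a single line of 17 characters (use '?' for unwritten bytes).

Answer: aLKgwoFfDJptFlPma

Derivation:
Fragment 1: offset=11 data="tFl" -> buffer=???????????tFl???
Fragment 2: offset=0 data="aLKg" -> buffer=aLKg???????tFl???
Fragment 3: offset=9 data="Jp" -> buffer=aLKg?????JptFl???
Fragment 4: offset=4 data="woFfD" -> buffer=aLKgwoFfDJptFl???
Fragment 5: offset=14 data="Pma" -> buffer=aLKgwoFfDJptFlPma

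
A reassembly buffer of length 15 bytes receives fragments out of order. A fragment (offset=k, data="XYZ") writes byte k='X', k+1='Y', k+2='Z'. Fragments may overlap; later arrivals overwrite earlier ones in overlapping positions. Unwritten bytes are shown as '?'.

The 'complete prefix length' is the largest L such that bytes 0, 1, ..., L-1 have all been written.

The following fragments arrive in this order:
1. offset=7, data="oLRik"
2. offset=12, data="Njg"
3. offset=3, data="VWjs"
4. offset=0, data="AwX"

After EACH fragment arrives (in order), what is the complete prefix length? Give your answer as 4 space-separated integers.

Fragment 1: offset=7 data="oLRik" -> buffer=???????oLRik??? -> prefix_len=0
Fragment 2: offset=12 data="Njg" -> buffer=???????oLRikNjg -> prefix_len=0
Fragment 3: offset=3 data="VWjs" -> buffer=???VWjsoLRikNjg -> prefix_len=0
Fragment 4: offset=0 data="AwX" -> buffer=AwXVWjsoLRikNjg -> prefix_len=15

Answer: 0 0 0 15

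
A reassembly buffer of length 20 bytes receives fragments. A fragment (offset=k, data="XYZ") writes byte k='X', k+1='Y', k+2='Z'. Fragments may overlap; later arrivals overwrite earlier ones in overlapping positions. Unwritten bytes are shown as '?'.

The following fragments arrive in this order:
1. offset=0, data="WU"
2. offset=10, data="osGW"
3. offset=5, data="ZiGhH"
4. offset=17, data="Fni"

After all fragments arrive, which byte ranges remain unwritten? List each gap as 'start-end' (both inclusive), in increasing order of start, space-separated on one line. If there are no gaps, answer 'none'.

Answer: 2-4 14-16

Derivation:
Fragment 1: offset=0 len=2
Fragment 2: offset=10 len=4
Fragment 3: offset=5 len=5
Fragment 4: offset=17 len=3
Gaps: 2-4 14-16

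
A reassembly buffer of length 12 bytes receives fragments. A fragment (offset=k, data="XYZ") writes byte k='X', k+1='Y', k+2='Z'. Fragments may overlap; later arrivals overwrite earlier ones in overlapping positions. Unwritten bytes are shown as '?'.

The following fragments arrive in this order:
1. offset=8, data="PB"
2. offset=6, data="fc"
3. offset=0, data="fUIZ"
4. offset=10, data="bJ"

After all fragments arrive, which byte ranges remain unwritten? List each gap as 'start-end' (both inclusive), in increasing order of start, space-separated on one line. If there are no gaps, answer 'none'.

Fragment 1: offset=8 len=2
Fragment 2: offset=6 len=2
Fragment 3: offset=0 len=4
Fragment 4: offset=10 len=2
Gaps: 4-5

Answer: 4-5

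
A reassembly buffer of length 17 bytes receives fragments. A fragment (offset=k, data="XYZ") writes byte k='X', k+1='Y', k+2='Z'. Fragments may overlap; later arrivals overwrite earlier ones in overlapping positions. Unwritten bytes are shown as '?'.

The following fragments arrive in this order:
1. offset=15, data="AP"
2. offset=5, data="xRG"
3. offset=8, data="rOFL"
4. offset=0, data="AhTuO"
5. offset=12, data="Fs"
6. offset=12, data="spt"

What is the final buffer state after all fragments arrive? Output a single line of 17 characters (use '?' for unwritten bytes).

Answer: AhTuOxRGrOFLsptAP

Derivation:
Fragment 1: offset=15 data="AP" -> buffer=???????????????AP
Fragment 2: offset=5 data="xRG" -> buffer=?????xRG???????AP
Fragment 3: offset=8 data="rOFL" -> buffer=?????xRGrOFL???AP
Fragment 4: offset=0 data="AhTuO" -> buffer=AhTuOxRGrOFL???AP
Fragment 5: offset=12 data="Fs" -> buffer=AhTuOxRGrOFLFs?AP
Fragment 6: offset=12 data="spt" -> buffer=AhTuOxRGrOFLsptAP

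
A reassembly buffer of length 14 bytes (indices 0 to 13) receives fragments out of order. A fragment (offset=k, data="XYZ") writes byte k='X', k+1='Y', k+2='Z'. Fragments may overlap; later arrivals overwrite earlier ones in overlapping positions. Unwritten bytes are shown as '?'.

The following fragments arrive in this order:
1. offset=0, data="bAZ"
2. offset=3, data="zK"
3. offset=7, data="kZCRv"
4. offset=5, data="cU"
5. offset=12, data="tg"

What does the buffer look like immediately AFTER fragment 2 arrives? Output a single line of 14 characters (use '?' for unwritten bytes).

Fragment 1: offset=0 data="bAZ" -> buffer=bAZ???????????
Fragment 2: offset=3 data="zK" -> buffer=bAZzK?????????

Answer: bAZzK?????????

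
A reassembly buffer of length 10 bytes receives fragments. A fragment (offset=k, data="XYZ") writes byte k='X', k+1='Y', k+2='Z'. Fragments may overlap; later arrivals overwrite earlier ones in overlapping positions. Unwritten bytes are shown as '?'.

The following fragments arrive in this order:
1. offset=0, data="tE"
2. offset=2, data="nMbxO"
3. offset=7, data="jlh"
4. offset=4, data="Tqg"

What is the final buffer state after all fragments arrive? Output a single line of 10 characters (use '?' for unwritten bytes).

Fragment 1: offset=0 data="tE" -> buffer=tE????????
Fragment 2: offset=2 data="nMbxO" -> buffer=tEnMbxO???
Fragment 3: offset=7 data="jlh" -> buffer=tEnMbxOjlh
Fragment 4: offset=4 data="Tqg" -> buffer=tEnMTqgjlh

Answer: tEnMTqgjlh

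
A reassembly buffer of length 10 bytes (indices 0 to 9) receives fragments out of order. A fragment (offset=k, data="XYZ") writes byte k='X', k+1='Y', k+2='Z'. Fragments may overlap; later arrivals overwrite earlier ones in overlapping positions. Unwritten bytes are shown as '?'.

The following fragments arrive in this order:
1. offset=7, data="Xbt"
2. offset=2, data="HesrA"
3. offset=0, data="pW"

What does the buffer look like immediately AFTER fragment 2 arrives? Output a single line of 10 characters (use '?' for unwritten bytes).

Fragment 1: offset=7 data="Xbt" -> buffer=???????Xbt
Fragment 2: offset=2 data="HesrA" -> buffer=??HesrAXbt

Answer: ??HesrAXbt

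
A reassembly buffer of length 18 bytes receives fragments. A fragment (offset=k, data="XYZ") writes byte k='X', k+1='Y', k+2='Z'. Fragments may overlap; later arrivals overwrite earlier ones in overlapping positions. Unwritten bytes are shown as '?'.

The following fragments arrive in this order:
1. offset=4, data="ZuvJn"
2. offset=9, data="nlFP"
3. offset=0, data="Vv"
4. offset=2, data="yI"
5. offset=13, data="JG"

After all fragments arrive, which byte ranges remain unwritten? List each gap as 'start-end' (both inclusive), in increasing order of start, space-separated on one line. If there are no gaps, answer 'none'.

Fragment 1: offset=4 len=5
Fragment 2: offset=9 len=4
Fragment 3: offset=0 len=2
Fragment 4: offset=2 len=2
Fragment 5: offset=13 len=2
Gaps: 15-17

Answer: 15-17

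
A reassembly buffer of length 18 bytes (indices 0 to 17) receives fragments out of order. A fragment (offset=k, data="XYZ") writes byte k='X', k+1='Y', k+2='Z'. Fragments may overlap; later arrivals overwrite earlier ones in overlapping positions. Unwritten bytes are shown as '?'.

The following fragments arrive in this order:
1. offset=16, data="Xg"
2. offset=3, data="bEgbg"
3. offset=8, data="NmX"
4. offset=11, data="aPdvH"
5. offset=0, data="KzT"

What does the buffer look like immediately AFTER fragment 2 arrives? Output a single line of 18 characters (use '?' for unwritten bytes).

Fragment 1: offset=16 data="Xg" -> buffer=????????????????Xg
Fragment 2: offset=3 data="bEgbg" -> buffer=???bEgbg????????Xg

Answer: ???bEgbg????????Xg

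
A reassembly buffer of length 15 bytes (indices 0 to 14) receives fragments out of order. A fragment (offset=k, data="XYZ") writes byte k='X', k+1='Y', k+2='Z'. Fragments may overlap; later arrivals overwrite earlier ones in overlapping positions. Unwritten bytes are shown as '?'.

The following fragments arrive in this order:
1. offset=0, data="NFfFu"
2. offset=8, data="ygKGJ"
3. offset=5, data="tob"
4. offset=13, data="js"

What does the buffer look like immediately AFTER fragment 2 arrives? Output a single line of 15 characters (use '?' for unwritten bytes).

Answer: NFfFu???ygKGJ??

Derivation:
Fragment 1: offset=0 data="NFfFu" -> buffer=NFfFu??????????
Fragment 2: offset=8 data="ygKGJ" -> buffer=NFfFu???ygKGJ??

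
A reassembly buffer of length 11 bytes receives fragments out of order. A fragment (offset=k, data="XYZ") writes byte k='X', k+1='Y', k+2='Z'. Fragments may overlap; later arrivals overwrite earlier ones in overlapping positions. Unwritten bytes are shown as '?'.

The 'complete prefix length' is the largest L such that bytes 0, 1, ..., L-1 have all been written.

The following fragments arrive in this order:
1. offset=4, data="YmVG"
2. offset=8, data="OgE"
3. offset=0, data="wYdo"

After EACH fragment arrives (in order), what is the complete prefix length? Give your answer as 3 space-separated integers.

Fragment 1: offset=4 data="YmVG" -> buffer=????YmVG??? -> prefix_len=0
Fragment 2: offset=8 data="OgE" -> buffer=????YmVGOgE -> prefix_len=0
Fragment 3: offset=0 data="wYdo" -> buffer=wYdoYmVGOgE -> prefix_len=11

Answer: 0 0 11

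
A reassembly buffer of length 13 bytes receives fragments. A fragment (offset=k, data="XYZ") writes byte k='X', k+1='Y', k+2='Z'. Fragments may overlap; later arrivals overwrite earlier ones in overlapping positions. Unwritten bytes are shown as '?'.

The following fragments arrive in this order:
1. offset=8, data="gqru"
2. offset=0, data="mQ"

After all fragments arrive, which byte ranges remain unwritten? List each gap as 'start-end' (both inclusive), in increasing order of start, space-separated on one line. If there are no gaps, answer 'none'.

Fragment 1: offset=8 len=4
Fragment 2: offset=0 len=2
Gaps: 2-7 12-12

Answer: 2-7 12-12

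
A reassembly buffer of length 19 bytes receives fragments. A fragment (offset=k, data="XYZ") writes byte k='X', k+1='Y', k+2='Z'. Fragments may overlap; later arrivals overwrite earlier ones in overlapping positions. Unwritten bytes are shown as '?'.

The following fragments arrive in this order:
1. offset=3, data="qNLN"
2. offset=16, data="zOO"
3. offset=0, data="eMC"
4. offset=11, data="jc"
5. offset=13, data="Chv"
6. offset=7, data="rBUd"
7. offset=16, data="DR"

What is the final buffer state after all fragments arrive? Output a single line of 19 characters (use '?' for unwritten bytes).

Fragment 1: offset=3 data="qNLN" -> buffer=???qNLN????????????
Fragment 2: offset=16 data="zOO" -> buffer=???qNLN?????????zOO
Fragment 3: offset=0 data="eMC" -> buffer=eMCqNLN?????????zOO
Fragment 4: offset=11 data="jc" -> buffer=eMCqNLN????jc???zOO
Fragment 5: offset=13 data="Chv" -> buffer=eMCqNLN????jcChvzOO
Fragment 6: offset=7 data="rBUd" -> buffer=eMCqNLNrBUdjcChvzOO
Fragment 7: offset=16 data="DR" -> buffer=eMCqNLNrBUdjcChvDRO

Answer: eMCqNLNrBUdjcChvDRO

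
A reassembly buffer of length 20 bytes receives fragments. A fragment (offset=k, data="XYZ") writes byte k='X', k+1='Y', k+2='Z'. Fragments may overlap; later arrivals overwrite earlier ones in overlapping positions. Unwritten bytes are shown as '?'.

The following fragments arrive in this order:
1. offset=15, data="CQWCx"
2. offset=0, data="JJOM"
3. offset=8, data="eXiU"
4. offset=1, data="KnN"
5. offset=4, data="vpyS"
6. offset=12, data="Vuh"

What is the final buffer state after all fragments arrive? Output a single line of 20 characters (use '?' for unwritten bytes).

Fragment 1: offset=15 data="CQWCx" -> buffer=???????????????CQWCx
Fragment 2: offset=0 data="JJOM" -> buffer=JJOM???????????CQWCx
Fragment 3: offset=8 data="eXiU" -> buffer=JJOM????eXiU???CQWCx
Fragment 4: offset=1 data="KnN" -> buffer=JKnN????eXiU???CQWCx
Fragment 5: offset=4 data="vpyS" -> buffer=JKnNvpySeXiU???CQWCx
Fragment 6: offset=12 data="Vuh" -> buffer=JKnNvpySeXiUVuhCQWCx

Answer: JKnNvpySeXiUVuhCQWCx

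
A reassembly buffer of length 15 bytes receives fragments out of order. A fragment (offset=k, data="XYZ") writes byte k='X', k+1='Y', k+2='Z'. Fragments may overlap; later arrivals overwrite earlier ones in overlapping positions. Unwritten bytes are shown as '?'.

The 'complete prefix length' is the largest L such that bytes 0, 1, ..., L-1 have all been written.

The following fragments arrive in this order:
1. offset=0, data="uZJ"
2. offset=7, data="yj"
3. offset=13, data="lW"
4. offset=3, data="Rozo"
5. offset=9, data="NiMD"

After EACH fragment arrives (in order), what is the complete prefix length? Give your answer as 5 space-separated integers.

Fragment 1: offset=0 data="uZJ" -> buffer=uZJ???????????? -> prefix_len=3
Fragment 2: offset=7 data="yj" -> buffer=uZJ????yj?????? -> prefix_len=3
Fragment 3: offset=13 data="lW" -> buffer=uZJ????yj????lW -> prefix_len=3
Fragment 4: offset=3 data="Rozo" -> buffer=uZJRozoyj????lW -> prefix_len=9
Fragment 5: offset=9 data="NiMD" -> buffer=uZJRozoyjNiMDlW -> prefix_len=15

Answer: 3 3 3 9 15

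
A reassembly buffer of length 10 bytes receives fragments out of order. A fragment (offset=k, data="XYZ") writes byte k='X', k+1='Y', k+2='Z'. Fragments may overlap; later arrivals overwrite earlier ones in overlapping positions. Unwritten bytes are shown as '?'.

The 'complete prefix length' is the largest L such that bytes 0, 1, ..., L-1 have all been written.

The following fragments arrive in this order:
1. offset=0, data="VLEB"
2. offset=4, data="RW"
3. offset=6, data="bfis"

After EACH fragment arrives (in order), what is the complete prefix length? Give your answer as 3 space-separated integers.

Fragment 1: offset=0 data="VLEB" -> buffer=VLEB?????? -> prefix_len=4
Fragment 2: offset=4 data="RW" -> buffer=VLEBRW???? -> prefix_len=6
Fragment 3: offset=6 data="bfis" -> buffer=VLEBRWbfis -> prefix_len=10

Answer: 4 6 10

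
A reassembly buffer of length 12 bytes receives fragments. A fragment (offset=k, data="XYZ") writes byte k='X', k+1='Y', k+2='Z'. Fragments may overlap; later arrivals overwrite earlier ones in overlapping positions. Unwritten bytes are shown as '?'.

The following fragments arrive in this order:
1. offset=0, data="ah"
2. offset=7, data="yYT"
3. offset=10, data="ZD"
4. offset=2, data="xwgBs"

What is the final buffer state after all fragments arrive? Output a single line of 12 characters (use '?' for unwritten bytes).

Fragment 1: offset=0 data="ah" -> buffer=ah??????????
Fragment 2: offset=7 data="yYT" -> buffer=ah?????yYT??
Fragment 3: offset=10 data="ZD" -> buffer=ah?????yYTZD
Fragment 4: offset=2 data="xwgBs" -> buffer=ahxwgBsyYTZD

Answer: ahxwgBsyYTZD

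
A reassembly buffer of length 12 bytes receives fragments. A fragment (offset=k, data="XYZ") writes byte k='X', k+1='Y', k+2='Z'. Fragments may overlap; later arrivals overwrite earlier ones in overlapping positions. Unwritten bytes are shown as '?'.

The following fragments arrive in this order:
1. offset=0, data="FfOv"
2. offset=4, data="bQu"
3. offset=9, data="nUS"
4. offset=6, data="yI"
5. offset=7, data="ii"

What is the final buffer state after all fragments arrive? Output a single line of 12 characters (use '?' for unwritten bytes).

Answer: FfOvbQyiinUS

Derivation:
Fragment 1: offset=0 data="FfOv" -> buffer=FfOv????????
Fragment 2: offset=4 data="bQu" -> buffer=FfOvbQu?????
Fragment 3: offset=9 data="nUS" -> buffer=FfOvbQu??nUS
Fragment 4: offset=6 data="yI" -> buffer=FfOvbQyI?nUS
Fragment 5: offset=7 data="ii" -> buffer=FfOvbQyiinUS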